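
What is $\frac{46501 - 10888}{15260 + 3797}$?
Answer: $\frac{35613}{19057} \approx 1.8688$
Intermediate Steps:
$\frac{46501 - 10888}{15260 + 3797} = \frac{35613}{19057}$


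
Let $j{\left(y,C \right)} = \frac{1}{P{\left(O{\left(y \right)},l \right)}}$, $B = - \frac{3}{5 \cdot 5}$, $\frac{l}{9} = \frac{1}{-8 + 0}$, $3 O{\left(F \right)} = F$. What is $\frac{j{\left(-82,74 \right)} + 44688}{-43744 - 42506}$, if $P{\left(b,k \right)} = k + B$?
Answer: $- \frac{5563556}{10738125} \approx -0.51811$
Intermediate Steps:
$O{\left(F \right)} = \frac{F}{3}$
$l = - \frac{9}{8}$ ($l = \frac{9}{-8 + 0} = \frac{9}{-8} = 9 \left(- \frac{1}{8}\right) = - \frac{9}{8} \approx -1.125$)
$B = - \frac{3}{25} \approx -0.12$
$P{\left(b,k \right)} = - \frac{3}{25} + k$ ($P{\left(b,k \right)} = k - \frac{3}{25} = - \frac{3}{25} + k$)
$j{\left(y,C \right)} = - \frac{200}{249}$ ($j{\left(y,C \right)} = \frac{1}{- \frac{3}{25} - \frac{9}{8}} = \frac{1}{- \frac{249}{200}} = - \frac{200}{249}$)
$\frac{j{\left(-82,74 \right)} + 44688}{-43744 - 42506} = \frac{- \frac{200}{249} + 44688}{-43744 - 42506} = \frac{11127112}{249 \left(-86250\right)} = \frac{11127112}{249} \left(- \frac{1}{86250}\right) = - \frac{5563556}{10738125}$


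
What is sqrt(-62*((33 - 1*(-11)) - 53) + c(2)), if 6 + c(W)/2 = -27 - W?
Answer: 2*sqrt(122) ≈ 22.091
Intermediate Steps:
c(W) = -66 - 2*W (c(W) = -12 + 2*(-27 - W) = -12 + (-54 - 2*W) = -66 - 2*W)
sqrt(-62*((33 - 1*(-11)) - 53) + c(2)) = sqrt(-62*((33 - 1*(-11)) - 53) + (-66 - 2*2)) = sqrt(-62*((33 + 11) - 53) + (-66 - 4)) = sqrt(-62*(44 - 53) - 70) = sqrt(-62*(-9) - 70) = sqrt(558 - 70) = sqrt(488) = 2*sqrt(122)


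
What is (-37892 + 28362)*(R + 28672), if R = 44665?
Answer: -698901610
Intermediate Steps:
(-37892 + 28362)*(R + 28672) = (-37892 + 28362)*(44665 + 28672) = -9530*73337 = -698901610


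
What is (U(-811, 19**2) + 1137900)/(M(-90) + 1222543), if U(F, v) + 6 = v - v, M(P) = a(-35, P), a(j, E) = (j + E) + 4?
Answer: 189649/203737 ≈ 0.93085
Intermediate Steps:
a(j, E) = 4 + E + j (a(j, E) = (E + j) + 4 = 4 + E + j)
M(P) = -31 + P (M(P) = 4 + P - 35 = -31 + P)
U(F, v) = -6 (U(F, v) = -6 + (v - v) = -6 + 0 = -6)
(U(-811, 19**2) + 1137900)/(M(-90) + 1222543) = (-6 + 1137900)/((-31 - 90) + 1222543) = 1137894/(-121 + 1222543) = 1137894/1222422 = 1137894*(1/1222422) = 189649/203737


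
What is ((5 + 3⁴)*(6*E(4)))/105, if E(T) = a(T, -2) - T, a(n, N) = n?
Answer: 0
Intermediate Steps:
E(T) = 0 (E(T) = T - T = 0)
((5 + 3⁴)*(6*E(4)))/105 = ((5 + 3⁴)*(6*0))/105 = ((5 + 81)*0)/105 = (86*0)/105 = (1/105)*0 = 0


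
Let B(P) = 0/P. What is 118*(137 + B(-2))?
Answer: 16166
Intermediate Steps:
B(P) = 0
118*(137 + B(-2)) = 118*(137 + 0) = 118*137 = 16166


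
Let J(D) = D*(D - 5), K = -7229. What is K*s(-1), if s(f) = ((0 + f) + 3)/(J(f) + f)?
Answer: -14458/5 ≈ -2891.6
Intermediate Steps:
J(D) = D*(-5 + D)
s(f) = (3 + f)/(f + f*(-5 + f)) (s(f) = ((0 + f) + 3)/(f*(-5 + f) + f) = (f + 3)/(f + f*(-5 + f)) = (3 + f)/(f + f*(-5 + f)))
K*s(-1) = -7229*(3 - 1)/((-1)*(-4 - 1)) = -(-7229)*2/(-5) = -(-7229)*(-1)*2/5 = -7229*⅖ = -14458/5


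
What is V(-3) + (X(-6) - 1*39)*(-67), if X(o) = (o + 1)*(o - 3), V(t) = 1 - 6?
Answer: -407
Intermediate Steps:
V(t) = -5
X(o) = (1 + o)*(-3 + o)
V(-3) + (X(-6) - 1*39)*(-67) = -5 + ((-3 + (-6)**2 - 2*(-6)) - 1*39)*(-67) = -5 + ((-3 + 36 + 12) - 39)*(-67) = -5 + (45 - 39)*(-67) = -5 + 6*(-67) = -5 - 402 = -407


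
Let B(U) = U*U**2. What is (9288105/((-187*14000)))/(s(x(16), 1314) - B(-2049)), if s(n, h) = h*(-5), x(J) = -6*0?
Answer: -619207/1501425980854800 ≈ -4.1241e-10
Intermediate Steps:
x(J) = 0
B(U) = U**3
s(n, h) = -5*h
(9288105/((-187*14000)))/(s(x(16), 1314) - B(-2049)) = (9288105/((-187*14000)))/(-5*1314 - 1*(-2049)**3) = (9288105/(-2618000))/(-6570 - 1*(-8602523649)) = (9288105*(-1/2618000))/(-6570 + 8602523649) = -1857621/523600/8602517079 = -1857621/523600*1/8602517079 = -619207/1501425980854800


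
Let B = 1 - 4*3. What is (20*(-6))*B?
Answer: 1320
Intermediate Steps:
B = -11 (B = 1 - 12 = -11)
(20*(-6))*B = (20*(-6))*(-11) = -120*(-11) = 1320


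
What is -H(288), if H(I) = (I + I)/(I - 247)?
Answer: -576/41 ≈ -14.049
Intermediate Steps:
H(I) = 2*I/(-247 + I) (H(I) = (2*I)/(-247 + I) = 2*I/(-247 + I))
-H(288) = -2*288/(-247 + 288) = -2*288/41 = -1*576/41 = -576/41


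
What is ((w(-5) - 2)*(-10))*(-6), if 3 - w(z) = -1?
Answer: 120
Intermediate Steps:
w(z) = 4 (w(z) = 3 - 1*(-1) = 3 + 1 = 4)
((w(-5) - 2)*(-10))*(-6) = ((4 - 2)*(-10))*(-6) = (2*(-10))*(-6) = -20*(-6) = 120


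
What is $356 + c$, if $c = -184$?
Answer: $172$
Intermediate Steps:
$356 + c = 356 - 184 = 172$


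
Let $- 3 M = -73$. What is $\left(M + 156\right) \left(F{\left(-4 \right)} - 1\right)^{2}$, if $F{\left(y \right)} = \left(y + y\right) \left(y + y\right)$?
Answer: $715743$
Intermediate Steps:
$M = \frac{73}{3}$ ($M = \left(- \frac{1}{3}\right) \left(-73\right) = \frac{73}{3} \approx 24.333$)
$F{\left(y \right)} = 4 y^{2}$ ($F{\left(y \right)} = 2 y 2 y = 4 y^{2}$)
$\left(M + 156\right) \left(F{\left(-4 \right)} - 1\right)^{2} = \left(\frac{73}{3} + 156\right) \left(4 \left(-4\right)^{2} - 1\right)^{2} = \frac{541 \left(4 \cdot 16 - 1\right)^{2}}{3} = \frac{541 \left(64 - 1\right)^{2}}{3} = \frac{541 \cdot 63^{2}}{3} = \frac{541}{3} \cdot 3969 = 715743$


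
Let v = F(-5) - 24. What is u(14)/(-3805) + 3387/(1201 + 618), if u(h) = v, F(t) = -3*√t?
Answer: 12931191/6921295 + 3*I*√5/3805 ≈ 1.8683 + 0.001763*I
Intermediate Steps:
v = -24 - 3*I*√5 (v = -3*I*√5 - 24 = -24 - 3*I*√5 ≈ -24.0 - 6.7082*I)
u(h) = -24 - 3*I*√5
u(14)/(-3805) + 3387/(1201 + 618) = (-24 - 3*I*√5)/(-3805) + 3387/(1201 + 618) = (-24 - 3*I*√5)*(-1/3805) + 3387/1819 = (24/3805 + 3*I*√5/3805) + 3387*(1/1819) = (24/3805 + 3*I*√5/3805) + 3387/1819 = 12931191/6921295 + 3*I*√5/3805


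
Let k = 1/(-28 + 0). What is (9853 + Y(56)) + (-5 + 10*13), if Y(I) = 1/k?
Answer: 9950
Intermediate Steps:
k = -1/28 (k = 1/(-28) = -1/28 ≈ -0.035714)
Y(I) = -28 (Y(I) = 1/(-1/28) = -28)
(9853 + Y(56)) + (-5 + 10*13) = (9853 - 28) + (-5 + 10*13) = 9825 + (-5 + 130) = 9825 + 125 = 9950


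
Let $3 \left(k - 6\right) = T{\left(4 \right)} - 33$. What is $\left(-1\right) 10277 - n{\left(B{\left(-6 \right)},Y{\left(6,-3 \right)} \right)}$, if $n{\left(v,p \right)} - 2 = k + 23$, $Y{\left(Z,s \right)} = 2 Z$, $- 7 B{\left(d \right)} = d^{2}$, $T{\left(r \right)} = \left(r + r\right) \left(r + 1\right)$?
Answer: $- \frac{30931}{3} \approx -10310.0$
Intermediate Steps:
$T{\left(r \right)} = 2 r \left(1 + r\right)$
$k = \frac{25}{3}$ ($k = 6 + \frac{2 \cdot 4 \left(1 + 4\right) - 33}{3} = 6 + \frac{2 \cdot 4 \cdot 5 - 33}{3} = 6 + \frac{40 - 33}{3} = 6 + \frac{1}{3} \cdot 7 = 6 + \frac{7}{3} = \frac{25}{3} \approx 8.3333$)
$B{\left(d \right)} = - \frac{d^{2}}{7}$
$n{\left(v,p \right)} = \frac{100}{3}$ ($n{\left(v,p \right)} = 2 + \left(\frac{25}{3} + 23\right) = 2 + \frac{94}{3} = \frac{100}{3}$)
$\left(-1\right) 10277 - n{\left(B{\left(-6 \right)},Y{\left(6,-3 \right)} \right)} = \left(-1\right) 10277 - \frac{100}{3} = -10277 - \frac{100}{3} = - \frac{30931}{3}$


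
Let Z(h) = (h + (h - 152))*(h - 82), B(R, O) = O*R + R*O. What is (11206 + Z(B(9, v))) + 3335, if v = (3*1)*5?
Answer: 87485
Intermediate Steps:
v = 15 (v = 3*5 = 15)
B(R, O) = 2*O*R (B(R, O) = O*R + O*R = 2*O*R)
Z(h) = (-152 + 2*h)*(-82 + h) (Z(h) = (h + (-152 + h))*(-82 + h) = (-152 + 2*h)*(-82 + h))
(11206 + Z(B(9, v))) + 3335 = (11206 + (12464 - 632*15*9 + 2*(2*15*9)²)) + 3335 = (11206 + (12464 - 316*270 + 2*270²)) + 3335 = (11206 + (12464 - 85320 + 2*72900)) + 3335 = (11206 + (12464 - 85320 + 145800)) + 3335 = (11206 + 72944) + 3335 = 84150 + 3335 = 87485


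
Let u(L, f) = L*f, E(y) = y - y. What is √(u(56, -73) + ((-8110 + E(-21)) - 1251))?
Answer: I*√13449 ≈ 115.97*I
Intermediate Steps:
E(y) = 0
√(u(56, -73) + ((-8110 + E(-21)) - 1251)) = √(56*(-73) + ((-8110 + 0) - 1251)) = √(-4088 + (-8110 - 1251)) = √(-4088 - 9361) = √(-13449) = I*√13449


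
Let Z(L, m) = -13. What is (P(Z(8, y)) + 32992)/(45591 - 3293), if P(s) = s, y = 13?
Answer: 32979/42298 ≈ 0.77968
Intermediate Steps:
(P(Z(8, y)) + 32992)/(45591 - 3293) = (-13 + 32992)/(45591 - 3293) = 32979/42298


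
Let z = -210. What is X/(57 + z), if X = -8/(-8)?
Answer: -1/153 ≈ -0.0065359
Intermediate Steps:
X = 1 (X = -8*(-⅛) = 1)
X/(57 + z) = 1/(57 - 210) = 1/(-153) = -1/153*1 = -1/153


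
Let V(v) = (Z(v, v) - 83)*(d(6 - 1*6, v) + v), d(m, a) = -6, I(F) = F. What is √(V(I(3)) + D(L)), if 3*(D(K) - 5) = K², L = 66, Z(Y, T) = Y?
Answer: √1697 ≈ 41.195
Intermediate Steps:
D(K) = 5 + K²/3
V(v) = (-83 + v)*(-6 + v) (V(v) = (v - 83)*(-6 + v) = (-83 + v)*(-6 + v))
√(V(I(3)) + D(L)) = √((498 + 3² - 89*3) + (5 + (⅓)*66²)) = √((498 + 9 - 267) + (5 + (⅓)*4356)) = √(240 + (5 + 1452)) = √(240 + 1457) = √1697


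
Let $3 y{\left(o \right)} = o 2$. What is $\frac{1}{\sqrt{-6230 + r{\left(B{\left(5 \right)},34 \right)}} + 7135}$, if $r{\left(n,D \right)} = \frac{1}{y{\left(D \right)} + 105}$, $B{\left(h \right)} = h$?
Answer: $\frac{2732705}{19500236262} - \frac{i \sqrt{913871321}}{19500236262} \approx 0.00014014 - 1.5503 \cdot 10^{-6} i$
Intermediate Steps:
$y{\left(o \right)} = \frac{2 o}{3}$ ($y{\left(o \right)} = \frac{o 2}{3} = \frac{2 o}{3}$)
$r{\left(n,D \right)} = \frac{1}{105 + \frac{2 D}{3}}$ ($r{\left(n,D \right)} = \frac{1}{\frac{2 D}{3} + 105} = \frac{1}{105 + \frac{2 D}{3}}$)
$\frac{1}{\sqrt{-6230 + r{\left(B{\left(5 \right)},34 \right)}} + 7135} = \frac{1}{\sqrt{-6230 + \frac{3}{315 + 2 \cdot 34}} + 7135} = \frac{1}{\sqrt{-6230 + \frac{3}{315 + 68}} + 7135} = \frac{1}{\sqrt{-6230 + \frac{3}{383}} + 7135} = \frac{1}{\sqrt{- \frac{2386087}{383}} + 7135} = \frac{1}{\frac{i \sqrt{913871321}}{383} + 7135} = \frac{1}{7135 + \frac{i \sqrt{913871321}}{383}}$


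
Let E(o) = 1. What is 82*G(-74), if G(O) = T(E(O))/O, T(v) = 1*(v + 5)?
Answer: -246/37 ≈ -6.6487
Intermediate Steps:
T(v) = 5 + v (T(v) = 1*(5 + v) = 5 + v)
G(O) = 6/O (G(O) = (5 + 1)/O = 6/O)
82*G(-74) = 82*(6/(-74)) = 82*(6*(-1/74)) = 82*(-3/37) = -246/37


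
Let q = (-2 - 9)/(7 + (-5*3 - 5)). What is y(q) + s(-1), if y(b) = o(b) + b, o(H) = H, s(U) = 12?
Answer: 178/13 ≈ 13.692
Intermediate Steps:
q = 11/13 (q = -11/(7 + (-15 - 5)) = -11/(7 - 20) = -11/(-13) = -11*(-1/13) = 11/13 ≈ 0.84615)
y(b) = 2*b (y(b) = b + b = 2*b)
y(q) + s(-1) = 2*(11/13) + 12 = 22/13 + 12 = 178/13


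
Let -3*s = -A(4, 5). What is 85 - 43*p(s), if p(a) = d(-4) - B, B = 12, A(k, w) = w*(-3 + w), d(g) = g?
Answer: 773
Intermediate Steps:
s = 10/3 (s = -(-1)*5*(-3 + 5)/3 = -(-1)*5*2/3 = -(-1)*10/3 = -⅓*(-10) = 10/3 ≈ 3.3333)
p(a) = -16 (p(a) = -4 - 1*12 = -4 - 12 = -16)
85 - 43*p(s) = 85 - 43*(-16) = 85 + 688 = 773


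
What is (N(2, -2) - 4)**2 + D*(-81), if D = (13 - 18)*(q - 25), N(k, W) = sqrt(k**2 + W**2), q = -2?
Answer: -10911 - 16*sqrt(2) ≈ -10934.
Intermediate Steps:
N(k, W) = sqrt(W**2 + k**2)
D = 135 (D = (13 - 18)*(-2 - 25) = -5*(-27) = 135)
(N(2, -2) - 4)**2 + D*(-81) = (sqrt((-2)**2 + 2**2) - 4)**2 + 135*(-81) = (sqrt(4 + 4) - 4)**2 - 10935 = (sqrt(8) - 4)**2 - 10935 = (2*sqrt(2) - 4)**2 - 10935 = (-4 + 2*sqrt(2))**2 - 10935 = -10935 + (-4 + 2*sqrt(2))**2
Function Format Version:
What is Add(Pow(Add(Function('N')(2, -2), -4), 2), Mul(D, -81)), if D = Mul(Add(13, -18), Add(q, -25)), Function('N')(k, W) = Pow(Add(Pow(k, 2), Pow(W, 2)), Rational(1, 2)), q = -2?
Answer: Add(-10911, Mul(-16, Pow(2, Rational(1, 2)))) ≈ -10934.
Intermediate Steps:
Function('N')(k, W) = Pow(Add(Pow(W, 2), Pow(k, 2)), Rational(1, 2))
D = 135 (D = Mul(Add(13, -18), Add(-2, -25)) = Mul(-5, -27) = 135)
Add(Pow(Add(Function('N')(2, -2), -4), 2), Mul(D, -81)) = Add(Pow(Add(Pow(Add(Pow(-2, 2), Pow(2, 2)), Rational(1, 2)), -4), 2), Mul(135, -81)) = Add(Pow(Add(Pow(Add(4, 4), Rational(1, 2)), -4), 2), -10935) = Add(Pow(Add(Pow(8, Rational(1, 2)), -4), 2), -10935) = Add(Pow(Add(Mul(2, Pow(2, Rational(1, 2))), -4), 2), -10935) = Add(Pow(Add(-4, Mul(2, Pow(2, Rational(1, 2)))), 2), -10935) = Add(-10935, Pow(Add(-4, Mul(2, Pow(2, Rational(1, 2)))), 2))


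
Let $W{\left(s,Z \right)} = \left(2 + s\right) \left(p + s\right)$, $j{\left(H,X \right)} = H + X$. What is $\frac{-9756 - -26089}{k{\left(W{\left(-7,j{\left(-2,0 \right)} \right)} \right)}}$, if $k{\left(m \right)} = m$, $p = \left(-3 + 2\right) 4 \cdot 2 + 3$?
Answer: $\frac{16333}{60} \approx 272.22$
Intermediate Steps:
$p = -5$ ($p = \left(-1\right) 4 \cdot 2 + 3 = \left(-4\right) 2 + 3 = -8 + 3 = -5$)
$W{\left(s,Z \right)} = \left(-5 + s\right) \left(2 + s\right)$ ($W{\left(s,Z \right)} = \left(2 + s\right) \left(-5 + s\right) = \left(-5 + s\right) \left(2 + s\right)$)
$\frac{-9756 - -26089}{k{\left(W{\left(-7,j{\left(-2,0 \right)} \right)} \right)}} = \frac{-9756 - -26089}{-10 + \left(-7\right)^{2} - -21} = \frac{-9756 + 26089}{-10 + 49 + 21} = \frac{16333}{60}$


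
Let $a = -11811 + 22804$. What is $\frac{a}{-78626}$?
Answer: $- \frac{10993}{78626} \approx -0.13981$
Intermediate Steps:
$a = 10993$
$\frac{a}{-78626} = \frac{10993}{-78626} = 10993 \left(- \frac{1}{78626}\right) = - \frac{10993}{78626}$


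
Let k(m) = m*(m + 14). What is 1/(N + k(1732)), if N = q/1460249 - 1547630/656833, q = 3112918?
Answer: 959139731417/2900507390607778848 ≈ 3.3068e-7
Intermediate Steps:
N = -215257891176/959139731417 (N = 3112918/1460249 - 1547630/656833 = -215257891176/959139731417 ≈ -0.22443)
k(m) = m*(14 + m)
1/(N + k(1732)) = 1/(-215257891176/959139731417 + 1732*(14 + 1732)) = 1/(-215257891176/959139731417 + 1732*1746) = 1/(-215257891176/959139731417 + 3024072) = 1/(2900507390607778848/959139731417) = 959139731417/2900507390607778848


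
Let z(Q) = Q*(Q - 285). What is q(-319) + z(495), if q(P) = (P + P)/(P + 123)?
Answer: 10187419/98 ≈ 1.0395e+5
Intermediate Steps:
q(P) = 2*P/(123 + P) (q(P) = (2*P)/(123 + P) = 2*P/(123 + P))
z(Q) = Q*(-285 + Q)
q(-319) + z(495) = 2*(-319)/(123 - 319) + 495*(-285 + 495) = 2*(-319)/(-196) + 495*210 = 2*(-319)*(-1/196) + 103950 = 319/98 + 103950 = 10187419/98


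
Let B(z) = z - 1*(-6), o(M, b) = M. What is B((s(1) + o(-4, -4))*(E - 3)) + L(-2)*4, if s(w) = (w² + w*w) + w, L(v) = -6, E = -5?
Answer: -10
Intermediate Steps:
s(w) = w + 2*w² (s(w) = (w² + w²) + w = 2*w² + w = w + 2*w²)
B(z) = 6 + z (B(z) = z + 6 = 6 + z)
B((s(1) + o(-4, -4))*(E - 3)) + L(-2)*4 = (6 + (1*(1 + 2*1) - 4)*(-5 - 3)) - 6*4 = (6 + (1*(1 + 2) - 4)*(-8)) - 24 = (6 + (1*3 - 4)*(-8)) - 24 = (6 + (3 - 4)*(-8)) - 24 = (6 - 1*(-8)) - 24 = (6 + 8) - 24 = 14 - 24 = -10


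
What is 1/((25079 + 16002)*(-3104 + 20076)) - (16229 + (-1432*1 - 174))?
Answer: -10195546502035/697226732 ≈ -14623.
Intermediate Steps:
1/((25079 + 16002)*(-3104 + 20076)) - (16229 + (-1432*1 - 174)) = 1/(41081*16972) - (16229 + (-1432 - 174)) = 1/697226732 - (16229 - 1606) = 1/697226732 - 1*14623 = 1/697226732 - 14623 = -10195546502035/697226732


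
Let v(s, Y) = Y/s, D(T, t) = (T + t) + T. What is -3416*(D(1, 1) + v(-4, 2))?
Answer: -8540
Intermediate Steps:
D(T, t) = t + 2*T
-3416*(D(1, 1) + v(-4, 2)) = -3416*((1 + 2*1) + 2/(-4)) = -3416*((1 + 2) + 2*(-¼)) = -3416*(3 - ½) = -3416*5/2 = -8540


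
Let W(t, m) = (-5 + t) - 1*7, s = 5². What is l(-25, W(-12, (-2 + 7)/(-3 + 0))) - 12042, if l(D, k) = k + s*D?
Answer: -12691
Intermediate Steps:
s = 25
W(t, m) = -12 + t (W(t, m) = (-5 + t) - 7 = -12 + t)
l(D, k) = k + 25*D
l(-25, W(-12, (-2 + 7)/(-3 + 0))) - 12042 = ((-12 - 12) + 25*(-25)) - 12042 = (-24 - 625) - 12042 = -649 - 12042 = -12691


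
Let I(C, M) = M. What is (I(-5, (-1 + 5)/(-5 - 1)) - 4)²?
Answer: 196/9 ≈ 21.778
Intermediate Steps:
(I(-5, (-1 + 5)/(-5 - 1)) - 4)² = ((-1 + 5)/(-5 - 1) - 4)² = (4/(-6) - 4)² = (4*(-⅙) - 4)² = (-⅔ - 4)² = (-14/3)² = 196/9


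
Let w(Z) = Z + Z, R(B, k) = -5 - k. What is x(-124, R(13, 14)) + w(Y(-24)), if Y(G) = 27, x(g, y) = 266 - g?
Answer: 444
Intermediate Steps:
w(Z) = 2*Z
x(-124, R(13, 14)) + w(Y(-24)) = (266 - 1*(-124)) + 2*27 = (266 + 124) + 54 = 390 + 54 = 444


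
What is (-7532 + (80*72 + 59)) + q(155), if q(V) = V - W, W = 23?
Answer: -1581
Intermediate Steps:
q(V) = -23 + V (q(V) = V - 1*23 = V - 23 = -23 + V)
(-7532 + (80*72 + 59)) + q(155) = (-7532 + (80*72 + 59)) + (-23 + 155) = (-7532 + (5760 + 59)) + 132 = (-7532 + 5819) + 132 = -1713 + 132 = -1581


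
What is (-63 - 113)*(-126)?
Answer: 22176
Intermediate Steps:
(-63 - 113)*(-126) = -176*(-126) = 22176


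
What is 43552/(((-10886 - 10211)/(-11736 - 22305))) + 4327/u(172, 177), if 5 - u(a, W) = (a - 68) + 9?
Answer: 160024505537/2278476 ≈ 70233.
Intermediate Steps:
u(a, W) = 64 - a (u(a, W) = 5 - ((a - 68) + 9) = 5 - ((-68 + a) + 9) = 5 - (-59 + a) = 5 + (59 - a) = 64 - a)
43552/(((-10886 - 10211)/(-11736 - 22305))) + 4327/u(172, 177) = 43552/(((-10886 - 10211)/(-11736 - 22305))) + 4327/(64 - 1*172) = 43552/((-21097/(-34041))) + 4327/(64 - 172) = 43552/((-21097*(-1/34041))) + 4327/(-108) = 43552/(21097/34041) + 4327*(-1/108) = 43552*(34041/21097) - 4327/108 = 1482553632/21097 - 4327/108 = 160024505537/2278476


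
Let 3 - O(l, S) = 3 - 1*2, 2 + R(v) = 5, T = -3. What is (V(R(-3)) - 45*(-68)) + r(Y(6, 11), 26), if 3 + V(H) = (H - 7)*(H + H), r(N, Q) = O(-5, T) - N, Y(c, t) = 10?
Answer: 3025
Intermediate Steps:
R(v) = 3 (R(v) = -2 + 5 = 3)
O(l, S) = 2 (O(l, S) = 3 - (3 - 1*2) = 3 - (3 - 2) = 3 - 1*1 = 3 - 1 = 2)
r(N, Q) = 2 - N
V(H) = -3 + 2*H*(-7 + H) (V(H) = -3 + (H - 7)*(H + H) = -3 + (-7 + H)*(2*H) = -3 + 2*H*(-7 + H))
(V(R(-3)) - 45*(-68)) + r(Y(6, 11), 26) = ((-3 - 14*3 + 2*3²) - 45*(-68)) + (2 - 1*10) = ((-3 - 42 + 2*9) + 3060) + (2 - 10) = ((-3 - 42 + 18) + 3060) - 8 = (-27 + 3060) - 8 = 3033 - 8 = 3025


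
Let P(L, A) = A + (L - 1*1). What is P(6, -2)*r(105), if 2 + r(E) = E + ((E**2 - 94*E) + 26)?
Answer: 3852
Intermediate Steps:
r(E) = 24 + E**2 - 93*E (r(E) = -2 + (E + ((E**2 - 94*E) + 26)) = -2 + (E + (26 + E**2 - 94*E)) = -2 + (26 + E**2 - 93*E) = 24 + E**2 - 93*E)
P(L, A) = -1 + A + L (P(L, A) = A + (L - 1) = A + (-1 + L) = -1 + A + L)
P(6, -2)*r(105) = (-1 - 2 + 6)*(24 + 105**2 - 93*105) = 3*(24 + 11025 - 9765) = 3*1284 = 3852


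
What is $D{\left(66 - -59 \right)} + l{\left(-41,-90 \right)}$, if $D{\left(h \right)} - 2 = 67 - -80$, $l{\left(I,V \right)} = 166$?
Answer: $315$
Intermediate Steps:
$D{\left(h \right)} = 149$ ($D{\left(h \right)} = 2 + \left(67 - -80\right) = 2 + \left(67 + 80\right) = 2 + 147 = 149$)
$D{\left(66 - -59 \right)} + l{\left(-41,-90 \right)} = 149 + 166 = 315$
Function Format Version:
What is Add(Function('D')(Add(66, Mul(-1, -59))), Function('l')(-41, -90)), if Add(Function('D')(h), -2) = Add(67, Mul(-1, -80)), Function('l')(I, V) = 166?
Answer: 315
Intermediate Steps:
Function('D')(h) = 149 (Function('D')(h) = Add(2, Add(67, Mul(-1, -80))) = Add(2, Add(67, 80)) = Add(2, 147) = 149)
Add(Function('D')(Add(66, Mul(-1, -59))), Function('l')(-41, -90)) = Add(149, 166) = 315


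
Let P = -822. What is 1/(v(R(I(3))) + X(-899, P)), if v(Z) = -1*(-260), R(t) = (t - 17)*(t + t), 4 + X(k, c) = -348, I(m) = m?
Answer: -1/92 ≈ -0.010870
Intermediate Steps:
X(k, c) = -352 (X(k, c) = -4 - 348 = -352)
R(t) = 2*t*(-17 + t) (R(t) = (-17 + t)*(2*t) = 2*t*(-17 + t))
v(Z) = 260
1/(v(R(I(3))) + X(-899, P)) = 1/(260 - 352) = 1/(-92) = -1/92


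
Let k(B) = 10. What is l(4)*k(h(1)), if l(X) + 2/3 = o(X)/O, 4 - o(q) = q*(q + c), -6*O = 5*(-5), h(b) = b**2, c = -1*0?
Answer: -532/15 ≈ -35.467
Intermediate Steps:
c = 0
O = 25/6 (O = -5*(-5)/6 = -1/6*(-25) = 25/6 ≈ 4.1667)
o(q) = 4 - q**2 (o(q) = 4 - q*(q + 0) = 4 - q*q = 4 - q**2)
l(X) = 22/75 - 6*X**2/25 (l(X) = -2/3 + (4 - X**2)/(25/6) = -2/3 + (4 - X**2)*(6/25) = -2/3 + (24/25 - 6*X**2/25) = 22/75 - 6*X**2/25)
l(4)*k(h(1)) = (22/75 - 6/25*4**2)*10 = (22/75 - 6/25*16)*10 = (22/75 - 96/25)*10 = -266/75*10 = -532/15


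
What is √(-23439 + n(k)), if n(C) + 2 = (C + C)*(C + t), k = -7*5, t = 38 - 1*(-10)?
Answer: I*√24351 ≈ 156.05*I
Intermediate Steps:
t = 48 (t = 38 + 10 = 48)
k = -35
n(C) = -2 + 2*C*(48 + C) (n(C) = -2 + (C + C)*(C + 48) = -2 + (2*C)*(48 + C) = -2 + 2*C*(48 + C))
√(-23439 + n(k)) = √(-23439 + (-2 + 2*(-35)² + 96*(-35))) = √(-23439 + (-2 + 2*1225 - 3360)) = √(-23439 + (-2 + 2450 - 3360)) = √(-23439 - 912) = √(-24351) = I*√24351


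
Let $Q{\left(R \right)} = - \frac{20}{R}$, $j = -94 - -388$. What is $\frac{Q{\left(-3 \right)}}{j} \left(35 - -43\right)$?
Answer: $\frac{260}{147} \approx 1.7687$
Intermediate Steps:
$j = 294$ ($j = -94 + 388 = 294$)
$\frac{Q{\left(-3 \right)}}{j} \left(35 - -43\right) = \frac{\left(-20\right) \frac{1}{-3}}{294} \left(35 - -43\right) = \left(-20\right) \left(- \frac{1}{3}\right) \frac{1}{294} \left(35 + 43\right) = \frac{20}{3} \cdot \frac{1}{294} \cdot 78 = \frac{10}{441} \cdot 78 = \frac{260}{147}$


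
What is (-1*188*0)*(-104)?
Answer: 0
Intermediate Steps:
(-1*188*0)*(-104) = -188*0*(-104) = 0*(-104) = 0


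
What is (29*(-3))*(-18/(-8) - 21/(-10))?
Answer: -7569/20 ≈ -378.45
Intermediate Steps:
(29*(-3))*(-18/(-8) - 21/(-10)) = -87*(-18*(-⅛) - 21*(-⅒)) = -87*(9/4 + 21/10) = -87*87/20 = -7569/20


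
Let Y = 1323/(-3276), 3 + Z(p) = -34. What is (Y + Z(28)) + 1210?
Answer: 60975/52 ≈ 1172.6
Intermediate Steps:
Z(p) = -37 (Z(p) = -3 - 34 = -37)
Y = -21/52 (Y = 1323*(-1/3276) = -21/52 ≈ -0.40385)
(Y + Z(28)) + 1210 = (-21/52 - 37) + 1210 = -1945/52 + 1210 = 60975/52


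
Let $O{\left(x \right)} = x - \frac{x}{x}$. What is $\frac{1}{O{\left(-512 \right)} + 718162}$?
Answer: $\frac{1}{717649} \approx 1.3934 \cdot 10^{-6}$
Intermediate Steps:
$O{\left(x \right)} = -1 + x$ ($O{\left(x \right)} = x - 1 = -1 + x$)
$\frac{1}{O{\left(-512 \right)} + 718162} = \frac{1}{\left(-1 - 512\right) + 718162} = \frac{1}{-513 + 718162} = \frac{1}{717649}$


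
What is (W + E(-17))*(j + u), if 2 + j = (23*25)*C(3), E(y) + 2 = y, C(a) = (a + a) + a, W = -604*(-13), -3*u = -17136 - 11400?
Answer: 115027605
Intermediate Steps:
u = 9512 (u = -(-17136 - 11400)/3 = -⅓*(-28536) = 9512)
W = 7852
C(a) = 3*a (C(a) = 2*a + a = 3*a)
E(y) = -2 + y
j = 5173 (j = -2 + (23*25)*(3*3) = -2 + 575*9 = -2 + 5175 = 5173)
(W + E(-17))*(j + u) = (7852 + (-2 - 17))*(5173 + 9512) = (7852 - 19)*14685 = 7833*14685 = 115027605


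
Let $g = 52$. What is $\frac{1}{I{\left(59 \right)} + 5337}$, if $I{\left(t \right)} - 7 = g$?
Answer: $\frac{1}{5396} \approx 0.00018532$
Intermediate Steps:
$I{\left(t \right)} = 59$ ($I{\left(t \right)} = 7 + 52 = 59$)
$\frac{1}{I{\left(59 \right)} + 5337} = \frac{1}{59 + 5337} = \frac{1}{5396}$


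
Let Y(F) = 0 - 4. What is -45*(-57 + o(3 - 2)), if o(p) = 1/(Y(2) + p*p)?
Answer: 2580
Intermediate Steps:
Y(F) = -4
o(p) = 1/(-4 + p²) (o(p) = 1/(-4 + p*p) = 1/(-4 + p²))
-45*(-57 + o(3 - 2)) = -45*(-57 + 1/(-4 + (3 - 2)²)) = -45*(-57 + 1/(-4 + 1²)) = -45*(-57 + 1/(-4 + 1)) = -45*(-57 + 1/(-3)) = -45*(-57 - ⅓) = -45*(-172/3) = 2580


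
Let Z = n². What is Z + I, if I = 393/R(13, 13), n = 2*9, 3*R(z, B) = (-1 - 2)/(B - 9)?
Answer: -1248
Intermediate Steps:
R(z, B) = -1/(-9 + B) (R(z, B) = ((-1 - 2)/(B - 9))/3 = (-3/(-9 + B))/3 = -1/(-9 + B))
n = 18
I = -1572 (I = 393/((-1/(-9 + 13))) = 393/((-1/4)) = 393/((-1*¼)) = 393/(-¼) = 393*(-4) = -1572)
Z = 324 (Z = 18² = 324)
Z + I = 324 - 1572 = -1248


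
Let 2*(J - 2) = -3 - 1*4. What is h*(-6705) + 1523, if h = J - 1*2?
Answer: 49981/2 ≈ 24991.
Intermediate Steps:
J = -3/2 (J = 2 + (-3 - 1*4)/2 = 2 + (-3 - 4)/2 = 2 + (½)*(-7) = 2 - 7/2 = -3/2 ≈ -1.5000)
h = -7/2 (h = -3/2 - 1*2 = -3/2 - 2 = -7/2 ≈ -3.5000)
h*(-6705) + 1523 = -7/2*(-6705) + 1523 = 46935/2 + 1523 = 49981/2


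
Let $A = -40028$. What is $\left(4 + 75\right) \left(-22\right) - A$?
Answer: $38290$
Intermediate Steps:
$\left(4 + 75\right) \left(-22\right) - A = \left(4 + 75\right) \left(-22\right) - -40028 = 79 \left(-22\right) + 40028 = -1738 + 40028 = 38290$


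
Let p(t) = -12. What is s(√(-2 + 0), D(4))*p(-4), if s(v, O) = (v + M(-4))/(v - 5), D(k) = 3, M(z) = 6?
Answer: 112/9 + 44*I*√2/9 ≈ 12.444 + 6.9139*I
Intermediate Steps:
s(v, O) = (6 + v)/(-5 + v) (s(v, O) = (v + 6)/(v - 5) = (6 + v)/(-5 + v))
s(√(-2 + 0), D(4))*p(-4) = ((6 + √(-2 + 0))/(-5 + √(-2 + 0)))*(-12) = ((6 + √(-2))/(-5 + √(-2)))*(-12) = ((6 + I*√2)/(-5 + I*√2))*(-12) = -12*(6 + I*√2)/(-5 + I*√2)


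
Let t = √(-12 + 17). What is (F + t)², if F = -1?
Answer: (1 - √5)² ≈ 1.5279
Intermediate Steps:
t = √5 ≈ 2.2361
(F + t)² = (-1 + √5)²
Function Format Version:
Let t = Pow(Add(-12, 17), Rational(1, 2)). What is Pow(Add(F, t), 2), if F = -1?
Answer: Pow(Add(1, Mul(-1, Pow(5, Rational(1, 2)))), 2) ≈ 1.5279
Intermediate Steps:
t = Pow(5, Rational(1, 2)) ≈ 2.2361
Pow(Add(F, t), 2) = Pow(Add(-1, Pow(5, Rational(1, 2))), 2)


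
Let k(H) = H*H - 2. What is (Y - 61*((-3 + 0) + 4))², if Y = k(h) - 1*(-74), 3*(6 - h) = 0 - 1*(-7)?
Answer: 48400/81 ≈ 597.53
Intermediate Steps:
h = 11/3 (h = 6 - (0 - 1*(-7))/3 = 6 - (0 + 7)/3 = 6 - ⅓*7 = 6 - 7/3 = 11/3 ≈ 3.6667)
k(H) = -2 + H² (k(H) = H² - 2 = -2 + H²)
Y = 769/9 (Y = (-2 + (11/3)²) - 1*(-74) = (-2 + 121/9) + 74 = 103/9 + 74 = 769/9 ≈ 85.444)
(Y - 61*((-3 + 0) + 4))² = (769/9 - 61*((-3 + 0) + 4))² = (769/9 - 61*(-3 + 4))² = (769/9 - 61*1)² = (769/9 - 61)² = (220/9)² = 48400/81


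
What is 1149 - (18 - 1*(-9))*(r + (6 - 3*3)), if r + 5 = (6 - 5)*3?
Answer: 1284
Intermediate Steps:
r = -2 (r = -5 + (6 - 5)*3 = -5 + 1*3 = -5 + 3 = -2)
1149 - (18 - 1*(-9))*(r + (6 - 3*3)) = 1149 - (18 - 1*(-9))*(-2 + (6 - 3*3)) = 1149 - (18 + 9)*(-2 + (6 - 9)) = 1149 - 27*(-2 - 3) = 1149 - 27*(-5) = 1149 - 1*(-135) = 1149 + 135 = 1284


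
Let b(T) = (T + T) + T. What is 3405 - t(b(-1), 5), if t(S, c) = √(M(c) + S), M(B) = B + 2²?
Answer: 3405 - √6 ≈ 3402.6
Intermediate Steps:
M(B) = 4 + B (M(B) = B + 4 = 4 + B)
b(T) = 3*T (b(T) = 2*T + T = 3*T)
t(S, c) = √(4 + S + c) (t(S, c) = √((4 + c) + S) = √(4 + S + c))
3405 - t(b(-1), 5) = 3405 - √(4 + 3*(-1) + 5) = 3405 - √(4 - 3 + 5) = 3405 - √6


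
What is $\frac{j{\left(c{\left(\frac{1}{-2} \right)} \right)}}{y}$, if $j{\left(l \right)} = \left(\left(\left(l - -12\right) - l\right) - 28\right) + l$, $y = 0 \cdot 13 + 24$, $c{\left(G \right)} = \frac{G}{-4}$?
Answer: $- \frac{127}{192} \approx -0.66146$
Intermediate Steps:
$c{\left(G \right)} = - \frac{G}{4}$ ($c{\left(G \right)} = G \left(- \frac{1}{4}\right) = - \frac{G}{4}$)
$y = 24$ ($y = 0 + 24 = 24$)
$j{\left(l \right)} = -16 + l$ ($j{\left(l \right)} = \left(\left(\left(l + 12\right) - l\right) - 28\right) + l = \left(\left(\left(12 + l\right) - l\right) - 28\right) + l = \left(12 - 28\right) + l = -16 + l$)
$\frac{j{\left(c{\left(\frac{1}{-2} \right)} \right)}}{y} = \frac{-16 - \frac{1}{4 \left(-2\right)}}{24} = \left(-16 - - \frac{1}{8}\right) \frac{1}{24} = \left(-16 + \frac{1}{8}\right) \frac{1}{24} = \left(- \frac{127}{8}\right) \frac{1}{24} = - \frac{127}{192}$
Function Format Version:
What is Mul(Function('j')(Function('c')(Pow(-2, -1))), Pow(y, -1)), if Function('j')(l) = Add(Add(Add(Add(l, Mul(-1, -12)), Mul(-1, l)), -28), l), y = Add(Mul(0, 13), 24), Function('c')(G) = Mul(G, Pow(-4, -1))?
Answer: Rational(-127, 192) ≈ -0.66146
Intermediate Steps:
Function('c')(G) = Mul(Rational(-1, 4), G) (Function('c')(G) = Mul(G, Rational(-1, 4)) = Mul(Rational(-1, 4), G))
y = 24 (y = Add(0, 24) = 24)
Function('j')(l) = Add(-16, l) (Function('j')(l) = Add(Add(Add(Add(l, 12), Mul(-1, l)), -28), l) = Add(Add(Add(Add(12, l), Mul(-1, l)), -28), l) = Add(Add(12, -28), l) = Add(-16, l))
Mul(Function('j')(Function('c')(Pow(-2, -1))), Pow(y, -1)) = Mul(Add(-16, Mul(Rational(-1, 4), Pow(-2, -1))), Pow(24, -1)) = Mul(Add(-16, Mul(Rational(-1, 4), Rational(-1, 2))), Rational(1, 24)) = Mul(Add(-16, Rational(1, 8)), Rational(1, 24)) = Mul(Rational(-127, 8), Rational(1, 24)) = Rational(-127, 192)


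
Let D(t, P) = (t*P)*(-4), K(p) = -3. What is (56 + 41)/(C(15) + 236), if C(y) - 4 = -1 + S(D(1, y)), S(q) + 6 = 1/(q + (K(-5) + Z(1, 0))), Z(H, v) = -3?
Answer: 6402/15377 ≈ 0.41634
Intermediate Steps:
D(t, P) = -4*P*t (D(t, P) = (P*t)*(-4) = -4*P*t)
S(q) = -6 + 1/(-6 + q) (S(q) = -6 + 1/(q + (-3 - 3)) = -6 + 1/(q - 6) = -6 + 1/(-6 + q))
C(y) = 3 + (37 + 24*y)/(-6 - 4*y) (C(y) = 4 + (-1 + (37 - (-24)*y)/(-6 - 4*y*1)) = 4 + (-1 + (37 - (-24)*y)/(-6 - 4*y)) = 4 + (-1 + (37 + 24*y)/(-6 - 4*y)) = 3 + (37 + 24*y)/(-6 - 4*y))
(56 + 41)/(C(15) + 236) = (56 + 41)/((-19 - 12*15)/(2*(3 + 2*15)) + 236) = 97/((-19 - 180)/(2*(3 + 30)) + 236) = 97/((1/2)*(-199)/33 + 236) = 97/((1/2)*(1/33)*(-199) + 236) = 97/(-199/66 + 236) = 97/(15377/66) = 97*(66/15377) = 6402/15377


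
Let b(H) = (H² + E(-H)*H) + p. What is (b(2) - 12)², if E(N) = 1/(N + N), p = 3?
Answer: 121/4 ≈ 30.250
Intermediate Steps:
E(N) = 1/(2*N)
b(H) = 5/2 + H² (b(H) = (H² + (1/(2*((-H))))*H) + 3 = (H² + ((-1/H)/2)*H) + 3 = (H² + (-1/(2*H))*H) + 3 = (H² - ½) + 3 = (-½ + H²) + 3 = 5/2 + H²)
(b(2) - 12)² = ((5/2 + 2²) - 12)² = ((5/2 + 4) - 12)² = (13/2 - 12)² = (-11/2)² = 121/4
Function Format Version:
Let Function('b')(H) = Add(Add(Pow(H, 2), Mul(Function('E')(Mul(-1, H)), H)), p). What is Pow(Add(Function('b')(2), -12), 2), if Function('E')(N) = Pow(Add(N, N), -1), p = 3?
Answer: Rational(121, 4) ≈ 30.250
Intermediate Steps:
Function('E')(N) = Mul(Rational(1, 2), Pow(N, -1)) (Function('E')(N) = Pow(Mul(2, N), -1) = Mul(Rational(1, 2), Pow(N, -1)))
Function('b')(H) = Add(Rational(5, 2), Pow(H, 2)) (Function('b')(H) = Add(Add(Pow(H, 2), Mul(Mul(Rational(1, 2), Pow(Mul(-1, H), -1)), H)), 3) = Add(Add(Pow(H, 2), Mul(Mul(Rational(1, 2), Mul(-1, Pow(H, -1))), H)), 3) = Add(Add(Pow(H, 2), Mul(Mul(Rational(-1, 2), Pow(H, -1)), H)), 3) = Add(Add(Pow(H, 2), Rational(-1, 2)), 3) = Add(Add(Rational(-1, 2), Pow(H, 2)), 3) = Add(Rational(5, 2), Pow(H, 2)))
Pow(Add(Function('b')(2), -12), 2) = Pow(Add(Add(Rational(5, 2), Pow(2, 2)), -12), 2) = Pow(Add(Add(Rational(5, 2), 4), -12), 2) = Pow(Add(Rational(13, 2), -12), 2) = Pow(Rational(-11, 2), 2) = Rational(121, 4)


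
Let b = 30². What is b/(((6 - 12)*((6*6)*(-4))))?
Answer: 25/24 ≈ 1.0417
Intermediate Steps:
b = 900
b/(((6 - 12)*((6*6)*(-4)))) = 900/(((6 - 12)*((6*6)*(-4)))) = 900/((-216*(-4))) = 900/((-6*(-144))) = 900/864 = 900*(1/864) = 25/24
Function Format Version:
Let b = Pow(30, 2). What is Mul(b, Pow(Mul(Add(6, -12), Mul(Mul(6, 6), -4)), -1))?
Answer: Rational(25, 24) ≈ 1.0417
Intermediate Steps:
b = 900
Mul(b, Pow(Mul(Add(6, -12), Mul(Mul(6, 6), -4)), -1)) = Mul(900, Pow(Mul(Add(6, -12), Mul(Mul(6, 6), -4)), -1)) = Mul(900, Pow(Mul(-6, Mul(36, -4)), -1)) = Mul(900, Pow(Mul(-6, -144), -1)) = Mul(900, Pow(864, -1)) = Mul(900, Rational(1, 864)) = Rational(25, 24)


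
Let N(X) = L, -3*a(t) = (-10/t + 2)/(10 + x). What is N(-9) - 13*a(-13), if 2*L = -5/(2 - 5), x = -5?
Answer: 97/30 ≈ 3.2333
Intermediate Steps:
a(t) = -2/15 + 2/(3*t) (a(t) = -(-10/t + 2)/(3*(10 - 5)) = -(2 - 10/t)/(3*5) = -(⅖ - 2/t)/3 = -2/15 + 2/(3*t))
L = ⅚ (L = (-5/(2 - 5))/2 = (-5/(-3))/2 = (-5*(-⅓))/2 = (½)*(5/3) = ⅚ ≈ 0.83333)
N(X) = ⅚
N(-9) - 13*a(-13) = ⅚ - 26*(5 - 1*(-13))/(15*(-13)) = ⅚ - 26*(-1)*(5 + 13)/(15*13) = ⅚ - 26*(-1)*18/(15*13) = ⅚ - 13*(-12/65) = ⅚ + 12/5 = 97/30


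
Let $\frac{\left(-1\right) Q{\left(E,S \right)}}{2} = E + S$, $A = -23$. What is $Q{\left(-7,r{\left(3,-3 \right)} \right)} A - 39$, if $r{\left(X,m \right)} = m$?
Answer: $-499$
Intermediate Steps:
$Q{\left(E,S \right)} = - 2 E - 2 S$ ($Q{\left(E,S \right)} = - 2 \left(E + S\right) = - 2 E - 2 S$)
$Q{\left(-7,r{\left(3,-3 \right)} \right)} A - 39 = \left(\left(-2\right) \left(-7\right) - -6\right) \left(-23\right) - 39 = \left(14 + 6\right) \left(-23\right) - 39 = 20 \left(-23\right) - 39 = -460 - 39 = -499$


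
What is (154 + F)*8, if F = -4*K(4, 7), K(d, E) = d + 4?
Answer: 976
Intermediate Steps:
K(d, E) = 4 + d
F = -32 (F = -4*(4 + 4) = -4*8 = -32)
(154 + F)*8 = (154 - 32)*8 = 122*8 = 976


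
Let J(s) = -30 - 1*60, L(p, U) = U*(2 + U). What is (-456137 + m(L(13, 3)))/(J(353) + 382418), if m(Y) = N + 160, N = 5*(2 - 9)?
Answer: -114003/95582 ≈ -1.1927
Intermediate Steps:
N = -35 (N = 5*(-7) = -35)
J(s) = -90 (J(s) = -30 - 60 = -90)
m(Y) = 125 (m(Y) = -35 + 160 = 125)
(-456137 + m(L(13, 3)))/(J(353) + 382418) = (-456137 + 125)/(-90 + 382418) = -456012/382328 = -456012*1/382328 = -114003/95582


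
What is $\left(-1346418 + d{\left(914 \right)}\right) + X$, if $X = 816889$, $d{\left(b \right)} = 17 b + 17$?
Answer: $-513974$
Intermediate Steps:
$d{\left(b \right)} = 17 + 17 b$
$\left(-1346418 + d{\left(914 \right)}\right) + X = \left(-1346418 + \left(17 + 17 \cdot 914\right)\right) + 816889 = \left(-1346418 + \left(17 + 15538\right)\right) + 816889 = \left(-1346418 + 15555\right) + 816889 = -1330863 + 816889 = -513974$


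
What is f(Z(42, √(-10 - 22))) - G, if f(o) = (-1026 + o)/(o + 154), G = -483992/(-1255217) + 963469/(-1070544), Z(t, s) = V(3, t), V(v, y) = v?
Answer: -1266148837721479/210971109403536 ≈ -6.0015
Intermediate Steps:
Z(t, s) = 3
G = -691227936125/1343765028048 (G = -483992*(-1/1255217) + 963469*(-1/1070544) = 483992/1255217 - 963469/1070544 = -691227936125/1343765028048 ≈ -0.51440)
f(o) = (-1026 + o)/(154 + o)
f(Z(42, √(-10 - 22))) - G = (-1026 + 3)/(154 + 3) - 1*(-691227936125/1343765028048) = -1023/157 + 691227936125/1343765028048 = -1266148837721479/210971109403536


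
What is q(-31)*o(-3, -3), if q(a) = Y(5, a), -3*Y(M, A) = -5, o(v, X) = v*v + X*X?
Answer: 30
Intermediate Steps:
o(v, X) = X**2 + v**2 (o(v, X) = v**2 + X**2 = X**2 + v**2)
Y(M, A) = 5/3 (Y(M, A) = -1/3*(-5) = 5/3)
q(a) = 5/3
q(-31)*o(-3, -3) = 5*((-3)**2 + (-3)**2)/3 = 5*(9 + 9)/3 = (5/3)*18 = 30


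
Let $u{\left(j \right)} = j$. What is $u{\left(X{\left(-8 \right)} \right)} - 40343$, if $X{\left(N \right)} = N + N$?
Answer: $-40359$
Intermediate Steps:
$X{\left(N \right)} = 2 N$
$u{\left(X{\left(-8 \right)} \right)} - 40343 = 2 \left(-8\right) - 40343 = -16 - 40343 = -40359$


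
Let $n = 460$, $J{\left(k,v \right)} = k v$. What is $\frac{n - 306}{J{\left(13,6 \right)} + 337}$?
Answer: $\frac{154}{415} \approx 0.37108$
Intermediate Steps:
$\frac{n - 306}{J{\left(13,6 \right)} + 337} = \frac{460 - 306}{13 \cdot 6 + 337} = \frac{154}{78 + 337} = \frac{154}{415}$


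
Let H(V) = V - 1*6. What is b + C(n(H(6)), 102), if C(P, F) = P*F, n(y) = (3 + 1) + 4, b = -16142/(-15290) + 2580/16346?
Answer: 4641965063/5680235 ≈ 817.21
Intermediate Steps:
b = 6893303/5680235 (b = -16142*(-1/15290) + 2580*(1/16346) = 8071/7645 + 1290/8173 = 6893303/5680235 ≈ 1.2136)
H(V) = -6 + V (H(V) = V - 6 = -6 + V)
n(y) = 8 (n(y) = 4 + 4 = 8)
C(P, F) = F*P
b + C(n(H(6)), 102) = 6893303/5680235 + 102*8 = 6893303/5680235 + 816 = 4641965063/5680235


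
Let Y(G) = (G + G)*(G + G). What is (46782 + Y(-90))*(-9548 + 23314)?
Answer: 1090019412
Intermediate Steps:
Y(G) = 4*G² (Y(G) = (2*G)*(2*G) = 4*G²)
(46782 + Y(-90))*(-9548 + 23314) = (46782 + 4*(-90)²)*(-9548 + 23314) = (46782 + 4*8100)*13766 = (46782 + 32400)*13766 = 79182*13766 = 1090019412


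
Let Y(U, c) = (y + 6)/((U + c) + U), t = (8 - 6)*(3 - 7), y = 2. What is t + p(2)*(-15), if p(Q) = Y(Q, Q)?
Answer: -28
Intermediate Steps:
t = -8 (t = 2*(-4) = -8)
Y(U, c) = 8/(c + 2*U) (Y(U, c) = (2 + 6)/((U + c) + U) = 8/(c + 2*U))
p(Q) = 8/(3*Q) (p(Q) = 8/(Q + 2*Q) = 8/((3*Q)) = 8*(1/(3*Q)) = 8/(3*Q))
t + p(2)*(-15) = -8 + ((8/3)/2)*(-15) = -8 + ((8/3)*(½))*(-15) = -8 + (4/3)*(-15) = -8 - 20 = -28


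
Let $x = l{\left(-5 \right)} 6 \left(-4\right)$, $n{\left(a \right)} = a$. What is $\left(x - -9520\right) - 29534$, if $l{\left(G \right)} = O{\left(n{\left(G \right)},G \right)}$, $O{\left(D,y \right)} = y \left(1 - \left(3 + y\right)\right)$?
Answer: $-19654$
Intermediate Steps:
$O{\left(D,y \right)} = y \left(-2 - y\right)$
$l{\left(G \right)} = - G \left(2 + G\right)$
$x = 360$ ($x = \left(-1\right) \left(-5\right) \left(2 - 5\right) 6 \left(-4\right) = \left(-1\right) \left(-5\right) \left(-3\right) 6 \left(-4\right) = \left(-15\right) 6 \left(-4\right) = \left(-90\right) \left(-4\right) = 360$)
$\left(x - -9520\right) - 29534 = \left(360 - -9520\right) - 29534 = \left(360 + 9520\right) - 29534 = 9880 - 29534 = -19654$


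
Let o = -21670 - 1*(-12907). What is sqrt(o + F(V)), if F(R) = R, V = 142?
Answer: I*sqrt(8621) ≈ 92.849*I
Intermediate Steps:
o = -8763 (o = -21670 + 12907 = -8763)
sqrt(o + F(V)) = sqrt(-8763 + 142) = sqrt(-8621) = I*sqrt(8621)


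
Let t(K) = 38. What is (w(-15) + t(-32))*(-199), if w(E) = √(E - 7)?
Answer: -7562 - 199*I*√22 ≈ -7562.0 - 933.39*I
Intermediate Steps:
w(E) = √(-7 + E)
(w(-15) + t(-32))*(-199) = (√(-7 - 15) + 38)*(-199) = (√(-22) + 38)*(-199) = (I*√22 + 38)*(-199) = (38 + I*√22)*(-199) = -7562 - 199*I*√22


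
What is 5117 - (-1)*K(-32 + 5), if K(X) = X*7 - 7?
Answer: 4921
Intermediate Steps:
K(X) = -7 + 7*X (K(X) = 7*X - 7 = -7 + 7*X)
5117 - (-1)*K(-32 + 5) = 5117 - (-1)*(-7 + 7*(-32 + 5)) = 5117 - (-1)*(-7 + 7*(-27)) = 5117 - (-1)*(-7 - 189) = 5117 - (-1)*(-196) = 5117 - 1*196 = 5117 - 196 = 4921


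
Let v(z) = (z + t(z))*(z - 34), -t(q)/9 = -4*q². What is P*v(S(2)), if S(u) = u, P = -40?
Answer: 186880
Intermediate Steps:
t(q) = 36*q² (t(q) = -(-36)*q² = 36*q²)
v(z) = (-34 + z)*(z + 36*z²) (v(z) = (z + 36*z²)*(z - 34) = (z + 36*z²)*(-34 + z) = (-34 + z)*(z + 36*z²))
P*v(S(2)) = -80*(-34 - 1223*2 + 36*2²) = -80*(-34 - 2446 + 36*4) = -80*(-34 - 2446 + 144) = -80*(-2336) = -40*(-4672) = 186880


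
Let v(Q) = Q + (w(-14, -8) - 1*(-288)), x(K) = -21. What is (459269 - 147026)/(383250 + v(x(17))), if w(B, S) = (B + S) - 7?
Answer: 312243/383488 ≈ 0.81422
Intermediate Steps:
w(B, S) = -7 + B + S
v(Q) = 259 + Q (v(Q) = Q + ((-7 - 14 - 8) - 1*(-288)) = Q + (-29 + 288) = Q + 259 = 259 + Q)
(459269 - 147026)/(383250 + v(x(17))) = (459269 - 147026)/(383250 + (259 - 21)) = 312243/(383250 + 238) = 312243/383488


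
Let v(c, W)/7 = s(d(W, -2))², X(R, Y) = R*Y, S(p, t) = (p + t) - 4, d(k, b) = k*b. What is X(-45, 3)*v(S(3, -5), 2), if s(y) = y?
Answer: -15120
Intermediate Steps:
d(k, b) = b*k
S(p, t) = -4 + p + t
v(c, W) = 28*W² (v(c, W) = 7*(-2*W)² = 7*(4*W²) = 28*W²)
X(-45, 3)*v(S(3, -5), 2) = (-45*3)*(28*2²) = -3780*4 = -135*112 = -15120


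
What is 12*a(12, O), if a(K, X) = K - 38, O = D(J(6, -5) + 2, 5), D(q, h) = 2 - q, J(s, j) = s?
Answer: -312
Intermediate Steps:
O = -6 (O = 2 - (6 + 2) = 2 - 1*8 = 2 - 8 = -6)
a(K, X) = -38 + K
12*a(12, O) = 12*(-38 + 12) = 12*(-26) = -312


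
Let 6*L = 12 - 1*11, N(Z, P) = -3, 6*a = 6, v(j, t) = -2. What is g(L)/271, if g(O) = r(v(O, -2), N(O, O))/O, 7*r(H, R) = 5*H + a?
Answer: -54/1897 ≈ -0.028466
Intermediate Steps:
a = 1 (a = (⅙)*6 = 1)
r(H, R) = ⅐ + 5*H/7 (r(H, R) = (5*H + 1)/7 = (1 + 5*H)/7 = ⅐ + 5*H/7)
L = ⅙ (L = (12 - 1*11)/6 = (12 - 11)/6 = (⅙)*1 = ⅙ ≈ 0.16667)
g(O) = -9/(7*O) (g(O) = (⅐ + (5/7)*(-2))/O = (⅐ - 10/7)/O = -9/(7*O))
g(L)/271 = -9/(7*⅙)/271 = -9/7*6*(1/271) = -54/7*1/271 = -54/1897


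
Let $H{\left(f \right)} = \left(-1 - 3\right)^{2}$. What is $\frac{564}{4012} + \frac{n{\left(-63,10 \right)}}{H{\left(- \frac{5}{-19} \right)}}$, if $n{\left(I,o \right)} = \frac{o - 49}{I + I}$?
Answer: $\frac{107791}{674016} \approx 0.15992$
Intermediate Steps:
$H{\left(f \right)} = 16$ ($H{\left(f \right)} = \left(-4\right)^{2} = 16$)
$n{\left(I,o \right)} = \frac{-49 + o}{2 I}$
$\frac{564}{4012} + \frac{n{\left(-63,10 \right)}}{H{\left(- \frac{5}{-19} \right)}} = \frac{564}{4012} + \frac{\frac{1}{2} \frac{1}{-63} \left(-49 + 10\right)}{16} = 564 \cdot \frac{1}{4012} + \frac{1}{2} \left(- \frac{1}{63}\right) \left(-39\right) \frac{1}{16} = \frac{141}{1003} + \frac{13}{42} \cdot \frac{1}{16} = \frac{141}{1003} + \frac{13}{672} = \frac{107791}{674016}$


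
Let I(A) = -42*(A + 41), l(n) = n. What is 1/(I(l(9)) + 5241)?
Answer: 1/3141 ≈ 0.00031837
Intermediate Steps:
I(A) = -1722 - 42*A (I(A) = -42*(41 + A) = -1722 - 42*A)
1/(I(l(9)) + 5241) = 1/((-1722 - 42*9) + 5241) = 1/((-1722 - 378) + 5241) = 1/(-2100 + 5241) = 1/3141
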